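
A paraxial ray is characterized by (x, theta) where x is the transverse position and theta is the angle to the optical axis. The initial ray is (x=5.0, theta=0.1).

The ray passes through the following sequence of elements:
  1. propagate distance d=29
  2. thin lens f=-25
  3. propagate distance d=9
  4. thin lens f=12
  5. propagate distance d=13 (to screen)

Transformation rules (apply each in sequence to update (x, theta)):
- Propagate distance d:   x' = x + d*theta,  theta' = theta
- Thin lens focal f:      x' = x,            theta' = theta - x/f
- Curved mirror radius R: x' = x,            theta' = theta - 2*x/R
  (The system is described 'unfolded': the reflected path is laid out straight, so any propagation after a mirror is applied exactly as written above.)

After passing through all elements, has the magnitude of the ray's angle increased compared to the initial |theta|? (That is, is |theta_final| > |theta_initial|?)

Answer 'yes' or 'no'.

Answer: yes

Derivation:
Initial: x=5.0000 theta=0.1000
After 1 (propagate distance d=29): x=7.9000 theta=0.1000
After 2 (thin lens f=-25): x=7.9000 theta=0.4160
After 3 (propagate distance d=9): x=11.6440 theta=0.4160
After 4 (thin lens f=12): x=11.6440 theta=-1663/3000 (≈-0.5543)
After 5 (propagate distance d=13 (to screen)): x=13313/3000 (≈4.4377) theta=-1663/3000 (≈-0.5543)
|theta_initial|=0.1000 |theta_final|=1663/3000 (≈0.5543) -> increased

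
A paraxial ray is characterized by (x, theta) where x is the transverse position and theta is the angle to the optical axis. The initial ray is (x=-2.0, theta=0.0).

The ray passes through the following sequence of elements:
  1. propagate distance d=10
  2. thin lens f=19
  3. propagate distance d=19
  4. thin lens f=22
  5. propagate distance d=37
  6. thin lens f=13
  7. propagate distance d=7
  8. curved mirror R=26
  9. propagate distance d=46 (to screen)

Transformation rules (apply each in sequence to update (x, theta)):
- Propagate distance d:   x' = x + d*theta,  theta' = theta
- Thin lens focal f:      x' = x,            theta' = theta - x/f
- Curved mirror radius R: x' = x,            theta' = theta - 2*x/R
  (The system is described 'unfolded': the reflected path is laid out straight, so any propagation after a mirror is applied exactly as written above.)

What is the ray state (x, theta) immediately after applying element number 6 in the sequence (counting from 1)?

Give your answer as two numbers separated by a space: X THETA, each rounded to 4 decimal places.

Initial: x=-2.0000 theta=0.0000
After 1 (propagate distance d=10): x=-2.0000 theta=0.0000
After 2 (thin lens f=19): x=-2.0000 theta=2/19 (≈0.1053)
After 3 (propagate distance d=19): x=0.0000 theta=2/19 (≈0.1053)
After 4 (thin lens f=22): x=0.0000 theta=2/19 (≈0.1053)
After 5 (propagate distance d=37): x=74/19 (≈3.8947) theta=2/19 (≈0.1053)
After 6 (thin lens f=13): x=74/19 (≈3.8947) theta=-48/247 (≈-0.1943)
Rounded to 4 decimal places: x = 3.8947, theta = -0.1943

Answer: 3.8947 -0.1943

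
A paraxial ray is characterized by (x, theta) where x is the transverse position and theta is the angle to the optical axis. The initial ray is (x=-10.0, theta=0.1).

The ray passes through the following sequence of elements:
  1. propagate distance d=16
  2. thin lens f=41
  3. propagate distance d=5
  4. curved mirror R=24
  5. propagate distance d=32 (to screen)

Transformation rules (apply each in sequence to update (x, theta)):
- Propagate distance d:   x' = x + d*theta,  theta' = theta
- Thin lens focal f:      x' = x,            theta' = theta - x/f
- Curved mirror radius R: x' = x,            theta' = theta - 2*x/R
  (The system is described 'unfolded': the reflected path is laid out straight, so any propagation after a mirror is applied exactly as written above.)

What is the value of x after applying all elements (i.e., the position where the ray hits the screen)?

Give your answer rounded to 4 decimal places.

Answer: 21.2154

Derivation:
Initial: x=-10.0000 theta=0.1000
After 1 (propagate distance d=16): x=-8.4000 theta=0.1000
After 2 (thin lens f=41): x=-8.4000 theta=25/82 (≈0.3049)
After 3 (propagate distance d=5): x=-2819/410 (≈-6.8756) theta=25/82 (≈0.3049)
After 4 (curved mirror R=24): x=-2819/410 (≈-6.8756) theta=4319/4920 (≈0.8778)
After 5 (propagate distance d=32 (to screen)): x=5219/246 (≈21.2154) theta=4319/4920 (≈0.8778)
Rounded to 4 decimal places: x = 21.2154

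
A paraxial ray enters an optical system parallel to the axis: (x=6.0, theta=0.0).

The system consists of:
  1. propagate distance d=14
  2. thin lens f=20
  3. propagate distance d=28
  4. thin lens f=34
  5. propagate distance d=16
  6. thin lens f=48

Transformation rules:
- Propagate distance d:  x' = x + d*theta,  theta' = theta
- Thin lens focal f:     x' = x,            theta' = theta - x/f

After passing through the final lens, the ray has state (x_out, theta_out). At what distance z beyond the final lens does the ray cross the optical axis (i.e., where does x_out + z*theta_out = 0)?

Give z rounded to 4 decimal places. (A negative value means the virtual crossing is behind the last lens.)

Answer: -58.9714

Derivation:
Initial: x=6.0000 theta=0.0000
After 1 (propagate distance d=14): x=6.0000 theta=0.0000
After 2 (thin lens f=20): x=6.0000 theta=-0.3000
After 3 (propagate distance d=28): x=-2.4000 theta=-0.3000
After 4 (thin lens f=34): x=-2.4000 theta=-39/170 (≈-0.2294)
After 5 (propagate distance d=16): x=-516/85 (≈-6.0706) theta=-39/170 (≈-0.2294)
After 6 (thin lens f=48): x=-516/85 (≈-6.0706) theta=-7/68 (≈-0.1029)
z_focus = -x_out/theta_out = -(-516/85)/(-7/68) = -2064/35 ≈ -58.9714
Rounded to 4 decimal places: z = -58.9714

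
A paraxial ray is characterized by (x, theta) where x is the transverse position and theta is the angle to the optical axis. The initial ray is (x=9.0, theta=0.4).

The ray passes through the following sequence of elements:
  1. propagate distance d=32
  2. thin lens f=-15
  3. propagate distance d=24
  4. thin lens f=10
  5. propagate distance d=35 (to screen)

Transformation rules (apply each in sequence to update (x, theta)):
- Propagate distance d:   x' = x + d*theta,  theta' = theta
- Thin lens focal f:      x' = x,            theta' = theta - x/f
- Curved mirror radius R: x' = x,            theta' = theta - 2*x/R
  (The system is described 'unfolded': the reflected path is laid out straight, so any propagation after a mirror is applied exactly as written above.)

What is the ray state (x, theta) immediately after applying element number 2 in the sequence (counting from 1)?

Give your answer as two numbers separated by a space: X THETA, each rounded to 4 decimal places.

Answer: 21.8000 1.8533

Derivation:
Initial: x=9.0000 theta=0.4000
After 1 (propagate distance d=32): x=21.8000 theta=0.4000
After 2 (thin lens f=-15): x=21.8000 theta=139/75 (≈1.8533)
Rounded to 4 decimal places: x = 21.8000, theta = 1.8533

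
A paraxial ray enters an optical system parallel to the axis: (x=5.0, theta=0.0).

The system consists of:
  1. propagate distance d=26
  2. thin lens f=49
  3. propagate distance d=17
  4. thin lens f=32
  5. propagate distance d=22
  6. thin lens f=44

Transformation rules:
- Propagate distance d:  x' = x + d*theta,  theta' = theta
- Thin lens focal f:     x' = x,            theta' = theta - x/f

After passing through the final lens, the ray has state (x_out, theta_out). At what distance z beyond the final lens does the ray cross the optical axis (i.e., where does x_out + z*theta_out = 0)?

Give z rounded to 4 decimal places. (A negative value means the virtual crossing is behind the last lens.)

Answer: -6.9474

Derivation:
Initial: x=5.0000 theta=0.0000
After 1 (propagate distance d=26): x=5.0000 theta=0.0000
After 2 (thin lens f=49): x=5.0000 theta=-5/49 (≈-0.1020)
After 3 (propagate distance d=17): x=160/49 (≈3.2653) theta=-5/49 (≈-0.1020)
After 4 (thin lens f=32): x=160/49 (≈3.2653) theta=-10/49 (≈-0.2041)
After 5 (propagate distance d=22): x=-60/49 (≈-1.2245) theta=-10/49 (≈-0.2041)
After 6 (thin lens f=44): x=-60/49 (≈-1.2245) theta=-95/539 (≈-0.1763)
z_focus = -x_out/theta_out = -(-60/49)/(-95/539) = -132/19 ≈ -6.9474
Rounded to 4 decimal places: z = -6.9474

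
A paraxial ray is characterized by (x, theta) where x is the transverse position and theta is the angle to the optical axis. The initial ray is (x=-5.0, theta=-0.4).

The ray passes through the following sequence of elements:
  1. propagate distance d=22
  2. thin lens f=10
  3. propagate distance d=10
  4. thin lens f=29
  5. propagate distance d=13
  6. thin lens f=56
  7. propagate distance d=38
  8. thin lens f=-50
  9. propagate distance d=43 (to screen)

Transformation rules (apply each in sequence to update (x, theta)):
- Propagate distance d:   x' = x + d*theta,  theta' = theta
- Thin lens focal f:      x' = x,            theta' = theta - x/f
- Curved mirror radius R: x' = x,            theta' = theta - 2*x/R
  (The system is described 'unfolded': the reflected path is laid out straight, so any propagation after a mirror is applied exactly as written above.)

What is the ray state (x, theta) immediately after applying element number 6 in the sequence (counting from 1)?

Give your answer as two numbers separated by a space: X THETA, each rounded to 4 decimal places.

Answer: 10.5331 0.9298

Derivation:
Initial: x=-5.0000 theta=-0.4000
After 1 (propagate distance d=22): x=-13.8000 theta=-0.4000
After 2 (thin lens f=10): x=-13.8000 theta=0.9800
After 3 (propagate distance d=10): x=-4.0000 theta=0.9800
After 4 (thin lens f=29): x=-4.0000 theta=1621/1450 (≈1.1179)
After 5 (propagate distance d=13): x=15273/1450 (≈10.5331) theta=1621/1450 (≈1.1179)
After 6 (thin lens f=56): x=15273/1450 (≈10.5331) theta=75503/81200 (≈0.9298)
Rounded to 4 decimal places: x = 10.5331, theta = 0.9298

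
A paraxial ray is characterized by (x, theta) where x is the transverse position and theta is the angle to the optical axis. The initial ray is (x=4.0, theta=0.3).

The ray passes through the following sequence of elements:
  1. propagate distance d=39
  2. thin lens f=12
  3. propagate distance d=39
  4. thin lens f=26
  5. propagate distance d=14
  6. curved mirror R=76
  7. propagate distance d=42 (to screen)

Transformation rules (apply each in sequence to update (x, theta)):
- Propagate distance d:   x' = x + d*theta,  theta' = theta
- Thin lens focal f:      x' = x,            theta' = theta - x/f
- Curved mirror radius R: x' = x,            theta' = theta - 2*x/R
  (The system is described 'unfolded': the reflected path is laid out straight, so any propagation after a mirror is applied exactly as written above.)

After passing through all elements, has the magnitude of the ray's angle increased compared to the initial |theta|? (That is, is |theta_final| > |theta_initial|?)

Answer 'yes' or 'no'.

Answer: yes

Derivation:
Initial: x=4.0000 theta=0.3000
After 1 (propagate distance d=39): x=15.7000 theta=0.3000
After 2 (thin lens f=12): x=15.7000 theta=-121/120 (≈-1.0083)
After 3 (propagate distance d=39): x=-23.6250 theta=-121/120 (≈-1.0083)
After 4 (thin lens f=26): x=-23.6250 theta=-311/3120 (≈-0.0997)
After 5 (propagate distance d=14): x=-4879/195 (≈-25.0205) theta=-311/3120 (≈-0.0997)
After 6 (curved mirror R=76): x=-4879/195 (≈-25.0205) theta=11041/19760 (≈0.5588)
After 7 (propagate distance d=42 (to screen)): x=-9205/5928 (≈-1.5528) theta=11041/19760 (≈0.5588)
|theta_initial|=0.3000 |theta_final|=11041/19760 (≈0.5588) -> increased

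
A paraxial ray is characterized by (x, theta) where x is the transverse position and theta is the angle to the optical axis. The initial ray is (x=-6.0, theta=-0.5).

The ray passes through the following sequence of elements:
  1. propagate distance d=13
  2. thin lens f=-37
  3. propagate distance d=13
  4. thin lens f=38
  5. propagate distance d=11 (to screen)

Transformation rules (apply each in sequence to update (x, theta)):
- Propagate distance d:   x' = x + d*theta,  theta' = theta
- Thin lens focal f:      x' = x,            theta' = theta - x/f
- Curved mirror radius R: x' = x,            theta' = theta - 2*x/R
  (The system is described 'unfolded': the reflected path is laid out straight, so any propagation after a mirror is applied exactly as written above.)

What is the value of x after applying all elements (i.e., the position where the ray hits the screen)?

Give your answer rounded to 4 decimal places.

Initial: x=-6.0000 theta=-0.5000
After 1 (propagate distance d=13): x=-12.5000 theta=-0.5000
After 2 (thin lens f=-37): x=-12.5000 theta=-31/37 (≈-0.8378)
After 3 (propagate distance d=13): x=-1731/74 (≈-23.3919) theta=-31/37 (≈-0.8378)
After 4 (thin lens f=38): x=-1731/74 (≈-23.3919) theta=-625/2812 (≈-0.2223)
After 5 (propagate distance d=11 (to screen)): x=-72653/2812 (≈-25.8368) theta=-625/2812 (≈-0.2223)
Rounded to 4 decimal places: x = -25.8368

Answer: -25.8368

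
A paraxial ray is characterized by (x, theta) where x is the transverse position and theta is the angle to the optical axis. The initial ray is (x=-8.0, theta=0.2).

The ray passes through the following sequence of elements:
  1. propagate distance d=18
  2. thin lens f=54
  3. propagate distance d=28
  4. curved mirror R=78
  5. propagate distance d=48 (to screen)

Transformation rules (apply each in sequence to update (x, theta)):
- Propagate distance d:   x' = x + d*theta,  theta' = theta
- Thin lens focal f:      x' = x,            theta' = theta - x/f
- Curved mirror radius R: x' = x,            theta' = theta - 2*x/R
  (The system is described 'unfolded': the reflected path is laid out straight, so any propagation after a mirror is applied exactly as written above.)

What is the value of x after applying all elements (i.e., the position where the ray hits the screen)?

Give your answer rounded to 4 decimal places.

Answer: 12.7077

Derivation:
Initial: x=-8.0000 theta=0.2000
After 1 (propagate distance d=18): x=-4.4000 theta=0.2000
After 2 (thin lens f=54): x=-4.4000 theta=38/135 (≈0.2815)
After 3 (propagate distance d=28): x=94/27 (≈3.4815) theta=38/135 (≈0.2815)
After 4 (curved mirror R=78): x=94/27 (≈3.4815) theta=1012/5265 (≈0.1922)
After 5 (propagate distance d=48 (to screen)): x=826/65 (≈12.7077) theta=1012/5265 (≈0.1922)
Rounded to 4 decimal places: x = 12.7077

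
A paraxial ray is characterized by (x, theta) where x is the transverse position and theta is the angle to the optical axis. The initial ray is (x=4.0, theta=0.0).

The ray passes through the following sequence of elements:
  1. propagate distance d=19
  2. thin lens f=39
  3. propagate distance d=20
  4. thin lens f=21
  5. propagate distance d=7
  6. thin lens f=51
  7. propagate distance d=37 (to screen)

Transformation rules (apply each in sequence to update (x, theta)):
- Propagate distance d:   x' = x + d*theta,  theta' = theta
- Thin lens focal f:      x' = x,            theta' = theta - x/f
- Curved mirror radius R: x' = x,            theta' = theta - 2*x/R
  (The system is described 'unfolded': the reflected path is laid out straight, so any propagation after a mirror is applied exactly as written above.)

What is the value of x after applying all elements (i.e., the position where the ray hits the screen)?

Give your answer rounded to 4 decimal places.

Answer: -7.0688

Derivation:
Initial: x=4.0000 theta=0.0000
After 1 (propagate distance d=19): x=4.0000 theta=0.0000
After 2 (thin lens f=39): x=4.0000 theta=-4/39 (≈-0.1026)
After 3 (propagate distance d=20): x=76/39 (≈1.9487) theta=-4/39 (≈-0.1026)
After 4 (thin lens f=21): x=76/39 (≈1.9487) theta=-160/819 (≈-0.1954)
After 5 (propagate distance d=7): x=68/117 (≈0.5812) theta=-160/819 (≈-0.1954)
After 6 (thin lens f=51): x=68/117 (≈0.5812) theta=-508/2457 (≈-0.2068)
After 7 (propagate distance d=37 (to screen)): x=-1336/189 (≈-7.0688) theta=-508/2457 (≈-0.2068)
Rounded to 4 decimal places: x = -7.0688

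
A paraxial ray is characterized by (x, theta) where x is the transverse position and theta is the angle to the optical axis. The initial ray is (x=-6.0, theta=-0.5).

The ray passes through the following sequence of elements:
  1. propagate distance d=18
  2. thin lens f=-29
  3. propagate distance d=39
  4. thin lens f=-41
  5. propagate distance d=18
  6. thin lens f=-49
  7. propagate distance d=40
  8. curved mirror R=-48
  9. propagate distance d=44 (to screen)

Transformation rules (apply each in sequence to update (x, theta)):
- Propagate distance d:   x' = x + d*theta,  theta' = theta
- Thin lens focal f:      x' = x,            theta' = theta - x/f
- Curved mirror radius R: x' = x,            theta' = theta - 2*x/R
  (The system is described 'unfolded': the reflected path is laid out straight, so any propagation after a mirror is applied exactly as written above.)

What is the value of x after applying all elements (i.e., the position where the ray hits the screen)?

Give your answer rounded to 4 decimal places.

Initial: x=-6.0000 theta=-0.5000
After 1 (propagate distance d=18): x=-15.0000 theta=-0.5000
After 2 (thin lens f=-29): x=-15.0000 theta=-59/58 (≈-1.0172)
After 3 (propagate distance d=39): x=-3171/58 (≈-54.6724) theta=-59/58 (≈-1.0172)
After 4 (thin lens f=-41): x=-3171/58 (≈-54.6724) theta=-2795/1189 (≈-2.3507)
After 5 (propagate distance d=18): x=-230631/2378 (≈-96.9853) theta=-2795/1189 (≈-2.3507)
After 6 (thin lens f=-49): x=-230631/2378 (≈-96.9853) theta=-504541/116522 (≈-4.3300)
After 7 (propagate distance d=40): x=-31482559/116522 (≈-270.1855) theta=-504541/116522 (≈-4.3300)
After 8 (curved mirror R=-48): x=-31482559/116522 (≈-270.1855) theta=-43591543/2796528 (≈-15.5877)
After 9 (propagate distance d=44 (to screen)): x=-668402327/699132 (≈-956.0460) theta=-43591543/2796528 (≈-15.5877)
Rounded to 4 decimal places: x = -956.0460

Answer: -956.0460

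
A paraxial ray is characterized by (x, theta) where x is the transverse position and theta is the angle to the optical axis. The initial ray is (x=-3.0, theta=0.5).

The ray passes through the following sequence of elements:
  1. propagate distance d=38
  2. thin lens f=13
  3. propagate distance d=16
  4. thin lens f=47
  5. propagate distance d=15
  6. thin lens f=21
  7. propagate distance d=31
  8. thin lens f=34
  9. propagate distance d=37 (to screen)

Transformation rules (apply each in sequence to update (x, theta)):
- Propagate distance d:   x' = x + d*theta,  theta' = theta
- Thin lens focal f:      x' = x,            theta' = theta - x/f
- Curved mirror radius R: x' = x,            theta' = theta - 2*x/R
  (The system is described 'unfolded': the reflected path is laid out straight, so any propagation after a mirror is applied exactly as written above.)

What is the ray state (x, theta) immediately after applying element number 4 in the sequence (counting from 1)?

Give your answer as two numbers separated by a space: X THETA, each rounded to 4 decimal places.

Answer: 4.3077 -0.8224

Derivation:
Initial: x=-3.0000 theta=0.5000
After 1 (propagate distance d=38): x=16.0000 theta=0.5000
After 2 (thin lens f=13): x=16.0000 theta=-19/26 (≈-0.7308)
After 3 (propagate distance d=16): x=56/13 (≈4.3077) theta=-19/26 (≈-0.7308)
After 4 (thin lens f=47): x=56/13 (≈4.3077) theta=-1005/1222 (≈-0.8224)
Rounded to 4 decimal places: x = 4.3077, theta = -0.8224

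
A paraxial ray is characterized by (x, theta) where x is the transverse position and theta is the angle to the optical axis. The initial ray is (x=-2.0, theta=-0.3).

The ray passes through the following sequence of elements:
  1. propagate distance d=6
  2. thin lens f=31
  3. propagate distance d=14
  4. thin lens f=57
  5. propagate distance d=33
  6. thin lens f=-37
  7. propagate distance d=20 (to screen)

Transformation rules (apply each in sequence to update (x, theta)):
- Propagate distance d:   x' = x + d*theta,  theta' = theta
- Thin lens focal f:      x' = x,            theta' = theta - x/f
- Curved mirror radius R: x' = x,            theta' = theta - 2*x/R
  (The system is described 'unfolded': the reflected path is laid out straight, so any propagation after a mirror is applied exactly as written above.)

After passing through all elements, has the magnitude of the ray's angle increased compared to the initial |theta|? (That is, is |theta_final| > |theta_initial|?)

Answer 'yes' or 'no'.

Initial: x=-2.0000 theta=-0.3000
After 1 (propagate distance d=6): x=-3.8000 theta=-0.3000
After 2 (thin lens f=31): x=-3.8000 theta=-11/62 (≈-0.1774)
After 3 (propagate distance d=14): x=-974/155 (≈-6.2839) theta=-11/62 (≈-0.1774)
After 4 (thin lens f=57): x=-974/155 (≈-6.2839) theta=-1187/17670 (≈-0.0672)
After 5 (propagate distance d=33): x=-50069/5890 (≈-8.5007) theta=-1187/17670 (≈-0.0672)
After 6 (thin lens f=-37): x=-50069/5890 (≈-8.5007) theta=-97063/326895 (≈-0.2969)
After 7 (propagate distance d=20 (to screen)): x=-9440179/653790 (≈-14.4392) theta=-97063/326895 (≈-0.2969)
|theta_initial|=0.3000 |theta_final|=97063/326895 (≈0.2969) -> not increased

Answer: no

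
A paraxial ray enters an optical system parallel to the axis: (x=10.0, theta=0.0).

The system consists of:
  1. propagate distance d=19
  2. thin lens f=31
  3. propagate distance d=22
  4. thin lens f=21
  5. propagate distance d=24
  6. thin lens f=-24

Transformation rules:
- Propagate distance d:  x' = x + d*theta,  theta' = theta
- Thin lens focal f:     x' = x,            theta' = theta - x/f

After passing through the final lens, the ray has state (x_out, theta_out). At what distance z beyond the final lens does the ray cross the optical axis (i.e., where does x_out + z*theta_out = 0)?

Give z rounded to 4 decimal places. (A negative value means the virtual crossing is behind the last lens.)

Answer: -10.1871

Derivation:
Initial: x=10.0000 theta=0.0000
After 1 (propagate distance d=19): x=10.0000 theta=0.0000
After 2 (thin lens f=31): x=10.0000 theta=-10/31 (≈-0.3226)
After 3 (propagate distance d=22): x=90/31 (≈2.9032) theta=-10/31 (≈-0.3226)
After 4 (thin lens f=21): x=90/31 (≈2.9032) theta=-100/217 (≈-0.4608)
After 5 (propagate distance d=24): x=-1770/217 (≈-8.1567) theta=-100/217 (≈-0.4608)
After 6 (thin lens f=-24): x=-1770/217 (≈-8.1567) theta=-695/868 (≈-0.8007)
z_focus = -x_out/theta_out = -(-1770/217)/(-695/868) = -1416/139 ≈ -10.1871
Rounded to 4 decimal places: z = -10.1871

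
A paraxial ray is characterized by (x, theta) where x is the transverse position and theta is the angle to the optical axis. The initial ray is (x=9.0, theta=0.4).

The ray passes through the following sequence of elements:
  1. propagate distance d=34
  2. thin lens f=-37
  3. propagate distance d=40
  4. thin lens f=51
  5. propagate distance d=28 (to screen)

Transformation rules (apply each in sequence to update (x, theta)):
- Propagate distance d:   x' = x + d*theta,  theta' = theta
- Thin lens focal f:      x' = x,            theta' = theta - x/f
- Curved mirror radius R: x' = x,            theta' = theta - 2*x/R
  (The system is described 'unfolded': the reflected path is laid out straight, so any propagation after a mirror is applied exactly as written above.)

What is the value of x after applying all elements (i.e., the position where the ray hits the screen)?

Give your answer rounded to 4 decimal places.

Initial: x=9.0000 theta=0.4000
After 1 (propagate distance d=34): x=22.6000 theta=0.4000
After 2 (thin lens f=-37): x=22.6000 theta=187/185 (≈1.0108)
After 3 (propagate distance d=40): x=11661/185 (≈63.0324) theta=187/185 (≈1.0108)
After 4 (thin lens f=51): x=11661/185 (≈63.0324) theta=-708/3145 (≈-0.2251)
After 5 (propagate distance d=28 (to screen)): x=178413/3145 (≈56.7291) theta=-708/3145 (≈-0.2251)
Rounded to 4 decimal places: x = 56.7291

Answer: 56.7291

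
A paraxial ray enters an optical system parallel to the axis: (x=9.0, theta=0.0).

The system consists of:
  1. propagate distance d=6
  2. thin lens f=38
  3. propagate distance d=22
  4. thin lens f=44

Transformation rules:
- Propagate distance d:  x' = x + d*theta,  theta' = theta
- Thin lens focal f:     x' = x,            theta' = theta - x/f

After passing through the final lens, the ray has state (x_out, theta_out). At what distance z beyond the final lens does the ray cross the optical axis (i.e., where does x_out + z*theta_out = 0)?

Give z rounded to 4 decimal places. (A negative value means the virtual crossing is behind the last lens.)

Initial: x=9.0000 theta=0.0000
After 1 (propagate distance d=6): x=9.0000 theta=0.0000
After 2 (thin lens f=38): x=9.0000 theta=-9/38 (≈-0.2368)
After 3 (propagate distance d=22): x=72/19 (≈3.7895) theta=-9/38 (≈-0.2368)
After 4 (thin lens f=44): x=72/19 (≈3.7895) theta=-135/418 (≈-0.3230)
z_focus = -x_out/theta_out = -(72/19)/(-135/418) = 176/15 ≈ 11.7333
Rounded to 4 decimal places: z = 11.7333

Answer: 11.7333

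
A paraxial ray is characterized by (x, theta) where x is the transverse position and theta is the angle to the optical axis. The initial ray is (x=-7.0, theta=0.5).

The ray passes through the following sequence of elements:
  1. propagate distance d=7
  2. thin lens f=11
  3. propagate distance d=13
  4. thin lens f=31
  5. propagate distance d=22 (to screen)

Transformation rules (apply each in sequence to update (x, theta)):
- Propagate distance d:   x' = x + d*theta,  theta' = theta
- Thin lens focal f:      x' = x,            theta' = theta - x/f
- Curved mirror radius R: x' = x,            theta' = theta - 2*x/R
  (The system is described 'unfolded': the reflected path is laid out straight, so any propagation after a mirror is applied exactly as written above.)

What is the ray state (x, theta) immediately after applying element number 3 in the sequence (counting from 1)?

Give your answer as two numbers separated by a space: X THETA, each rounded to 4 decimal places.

Answer: 7.1364 0.8182

Derivation:
Initial: x=-7.0000 theta=0.5000
After 1 (propagate distance d=7): x=-3.5000 theta=0.5000
After 2 (thin lens f=11): x=-3.5000 theta=9/11 (≈0.8182)
After 3 (propagate distance d=13): x=157/22 (≈7.1364) theta=9/11 (≈0.8182)
Rounded to 4 decimal places: x = 7.1364, theta = 0.8182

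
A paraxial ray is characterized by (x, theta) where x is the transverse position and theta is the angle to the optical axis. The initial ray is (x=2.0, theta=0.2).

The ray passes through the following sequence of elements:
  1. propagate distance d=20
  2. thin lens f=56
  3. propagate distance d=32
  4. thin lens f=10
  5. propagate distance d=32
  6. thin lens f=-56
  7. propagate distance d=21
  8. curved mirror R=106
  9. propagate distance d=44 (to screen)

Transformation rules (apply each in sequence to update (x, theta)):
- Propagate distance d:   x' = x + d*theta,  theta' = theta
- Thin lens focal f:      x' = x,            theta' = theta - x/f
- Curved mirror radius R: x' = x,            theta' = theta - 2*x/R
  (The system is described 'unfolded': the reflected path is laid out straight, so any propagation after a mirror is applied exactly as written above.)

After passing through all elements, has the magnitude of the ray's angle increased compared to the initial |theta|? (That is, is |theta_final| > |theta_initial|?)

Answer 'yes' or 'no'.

Initial: x=2.0000 theta=0.2000
After 1 (propagate distance d=20): x=6.0000 theta=0.2000
After 2 (thin lens f=56): x=6.0000 theta=13/140 (≈0.0929)
After 3 (propagate distance d=32): x=314/35 (≈8.9714) theta=13/140 (≈0.0929)
After 4 (thin lens f=10): x=314/35 (≈8.9714) theta=-563/700 (≈-0.8043)
After 5 (propagate distance d=32): x=-2934/175 (≈-16.7657) theta=-563/700 (≈-0.8043)
After 6 (thin lens f=-56): x=-2934/175 (≈-16.7657) theta=-1352/1225 (≈-1.1037)
After 7 (propagate distance d=21): x=-1398/35 (≈-39.9429) theta=-1352/1225 (≈-1.1037)
After 8 (curved mirror R=106): x=-1398/35 (≈-39.9429) theta=-22726/64925 (≈-0.3500)
After 9 (propagate distance d=44 (to screen)): x=-3593234/64925 (≈-55.3444) theta=-22726/64925 (≈-0.3500)
|theta_initial|=0.2000 |theta_final|=22726/64925 (≈0.3500) -> increased

Answer: yes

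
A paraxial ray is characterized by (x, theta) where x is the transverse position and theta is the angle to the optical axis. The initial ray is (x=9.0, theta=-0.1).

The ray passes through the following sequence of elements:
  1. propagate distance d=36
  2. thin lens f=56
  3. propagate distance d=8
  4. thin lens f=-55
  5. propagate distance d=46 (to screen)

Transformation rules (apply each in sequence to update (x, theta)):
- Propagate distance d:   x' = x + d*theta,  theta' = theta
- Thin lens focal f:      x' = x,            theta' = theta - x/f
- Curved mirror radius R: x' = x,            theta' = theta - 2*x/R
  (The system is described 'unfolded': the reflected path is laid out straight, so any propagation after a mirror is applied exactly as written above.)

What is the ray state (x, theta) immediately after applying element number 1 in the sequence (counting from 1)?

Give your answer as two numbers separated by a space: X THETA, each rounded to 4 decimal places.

Initial: x=9.0000 theta=-0.1000
After 1 (propagate distance d=36): x=5.4000 theta=-0.1000
Rounded to 4 decimal places: x = 5.4000, theta = -0.1000

Answer: 5.4000 -0.1000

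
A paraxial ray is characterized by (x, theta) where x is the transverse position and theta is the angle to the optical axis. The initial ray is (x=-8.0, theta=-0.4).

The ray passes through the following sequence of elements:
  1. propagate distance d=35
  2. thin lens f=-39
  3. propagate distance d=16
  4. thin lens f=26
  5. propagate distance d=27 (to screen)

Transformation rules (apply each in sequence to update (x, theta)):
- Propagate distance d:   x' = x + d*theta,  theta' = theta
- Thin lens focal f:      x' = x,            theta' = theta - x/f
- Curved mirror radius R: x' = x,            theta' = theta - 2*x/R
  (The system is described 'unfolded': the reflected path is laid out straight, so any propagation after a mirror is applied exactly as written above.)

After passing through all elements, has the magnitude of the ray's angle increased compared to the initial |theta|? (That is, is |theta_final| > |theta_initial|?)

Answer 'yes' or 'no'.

Answer: yes

Derivation:
Initial: x=-8.0000 theta=-0.4000
After 1 (propagate distance d=35): x=-22.0000 theta=-0.4000
After 2 (thin lens f=-39): x=-22.0000 theta=-188/195 (≈-0.9641)
After 3 (propagate distance d=16): x=-7298/195 (≈-37.4256) theta=-188/195 (≈-0.9641)
After 4 (thin lens f=26): x=-7298/195 (≈-37.4256) theta=241/507 (≈0.4753)
After 5 (propagate distance d=27 (to screen)): x=-62339/2535 (≈-24.5913) theta=241/507 (≈0.4753)
|theta_initial|=0.4000 |theta_final|=241/507 (≈0.4753) -> increased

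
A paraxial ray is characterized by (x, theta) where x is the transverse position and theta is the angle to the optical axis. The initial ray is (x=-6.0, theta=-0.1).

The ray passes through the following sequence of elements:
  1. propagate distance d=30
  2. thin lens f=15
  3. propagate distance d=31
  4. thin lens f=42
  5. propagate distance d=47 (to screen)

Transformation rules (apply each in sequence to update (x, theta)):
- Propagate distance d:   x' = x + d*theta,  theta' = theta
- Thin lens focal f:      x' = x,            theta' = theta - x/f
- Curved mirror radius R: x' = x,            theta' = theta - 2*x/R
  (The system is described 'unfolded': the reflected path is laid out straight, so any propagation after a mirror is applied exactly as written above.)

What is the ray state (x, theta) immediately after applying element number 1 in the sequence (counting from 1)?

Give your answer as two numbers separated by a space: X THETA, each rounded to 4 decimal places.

Initial: x=-6.0000 theta=-0.1000
After 1 (propagate distance d=30): x=-9.0000 theta=-0.1000
Rounded to 4 decimal places: x = -9.0000, theta = -0.1000

Answer: -9.0000 -0.1000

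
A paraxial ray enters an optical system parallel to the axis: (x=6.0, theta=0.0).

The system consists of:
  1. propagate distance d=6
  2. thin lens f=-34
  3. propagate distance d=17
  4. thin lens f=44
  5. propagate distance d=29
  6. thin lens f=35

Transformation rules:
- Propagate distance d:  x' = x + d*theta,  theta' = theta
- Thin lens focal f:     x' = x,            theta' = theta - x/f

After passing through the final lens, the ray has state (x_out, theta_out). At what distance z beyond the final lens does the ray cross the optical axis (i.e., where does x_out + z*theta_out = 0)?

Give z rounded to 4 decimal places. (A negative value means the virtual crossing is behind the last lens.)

Answer: 31.2489

Derivation:
Initial: x=6.0000 theta=0.0000
After 1 (propagate distance d=6): x=6.0000 theta=0.0000
After 2 (thin lens f=-34): x=6.0000 theta=3/17 (≈0.1765)
After 3 (propagate distance d=17): x=9.0000 theta=3/17 (≈0.1765)
After 4 (thin lens f=44): x=9.0000 theta=-21/748 (≈-0.0281)
After 5 (propagate distance d=29): x=6123/748 (≈8.1858) theta=-21/748 (≈-0.0281)
After 6 (thin lens f=35): x=6123/748 (≈8.1858) theta=-3429/13090 (≈-0.2620)
z_focus = -x_out/theta_out = -(6123/748)/(-3429/13090) = 71435/2286 ≈ 31.2489
Rounded to 4 decimal places: z = 31.2489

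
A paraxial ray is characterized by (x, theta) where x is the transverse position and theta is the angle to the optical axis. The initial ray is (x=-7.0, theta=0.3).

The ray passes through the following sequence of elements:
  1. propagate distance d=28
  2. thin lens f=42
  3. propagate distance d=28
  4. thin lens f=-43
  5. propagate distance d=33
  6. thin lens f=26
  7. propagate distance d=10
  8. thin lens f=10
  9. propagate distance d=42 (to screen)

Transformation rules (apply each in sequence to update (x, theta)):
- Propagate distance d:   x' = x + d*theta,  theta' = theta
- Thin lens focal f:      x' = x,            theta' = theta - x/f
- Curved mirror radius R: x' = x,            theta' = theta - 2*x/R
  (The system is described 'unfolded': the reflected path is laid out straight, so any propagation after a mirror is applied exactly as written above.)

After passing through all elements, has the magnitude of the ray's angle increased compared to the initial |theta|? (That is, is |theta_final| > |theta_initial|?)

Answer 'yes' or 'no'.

Initial: x=-7.0000 theta=0.3000
After 1 (propagate distance d=28): x=1.4000 theta=0.3000
After 2 (thin lens f=42): x=1.4000 theta=4/15 (≈0.2667)
After 3 (propagate distance d=28): x=133/15 (≈8.8667) theta=4/15 (≈0.2667)
After 4 (thin lens f=-43): x=133/15 (≈8.8667) theta=61/129 (≈0.4729)
After 5 (propagate distance d=33): x=15784/645 (≈24.4713) theta=61/129 (≈0.4729)
After 6 (thin lens f=26): x=15784/645 (≈24.4713) theta=-1309/2795 (≈-0.4683)
After 7 (propagate distance d=10): x=165922/8385 (≈19.7880) theta=-1309/2795 (≈-0.4683)
After 8 (thin lens f=10): x=165922/8385 (≈19.7880) theta=-7892/3225 (≈-2.4471)
After 9 (propagate distance d=42 (to screen)): x=-3479422/41925 (≈-82.9916) theta=-7892/3225 (≈-2.4471)
|theta_initial|=0.3000 |theta_final|=7892/3225 (≈2.4471) -> increased

Answer: yes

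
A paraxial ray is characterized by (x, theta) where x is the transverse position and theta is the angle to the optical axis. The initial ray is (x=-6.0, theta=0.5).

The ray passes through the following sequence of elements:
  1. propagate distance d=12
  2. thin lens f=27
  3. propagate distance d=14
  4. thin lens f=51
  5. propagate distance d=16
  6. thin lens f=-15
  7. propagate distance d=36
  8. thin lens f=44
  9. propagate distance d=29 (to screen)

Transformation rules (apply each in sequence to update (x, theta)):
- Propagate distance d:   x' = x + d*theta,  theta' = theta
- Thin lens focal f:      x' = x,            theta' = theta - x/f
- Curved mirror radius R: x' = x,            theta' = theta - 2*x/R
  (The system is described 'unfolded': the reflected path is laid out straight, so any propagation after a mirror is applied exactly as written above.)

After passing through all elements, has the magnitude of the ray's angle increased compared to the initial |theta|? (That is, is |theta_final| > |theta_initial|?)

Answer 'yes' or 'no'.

Initial: x=-6.0000 theta=0.5000
After 1 (propagate distance d=12): x=0.0000 theta=0.5000
After 2 (thin lens f=27): x=0.0000 theta=0.5000
After 3 (propagate distance d=14): x=7.0000 theta=0.5000
After 4 (thin lens f=51): x=7.0000 theta=37/102 (≈0.3627)
After 5 (propagate distance d=16): x=653/51 (≈12.8039) theta=37/102 (≈0.3627)
After 6 (thin lens f=-15): x=653/51 (≈12.8039) theta=1861/1530 (≈1.2163)
After 7 (propagate distance d=36): x=14431/255 (≈56.5922) theta=1861/1530 (≈1.2163)
After 8 (thin lens f=44): x=14431/255 (≈56.5922) theta=-2351/33660 (≈-0.0698)
After 9 (propagate distance d=29 (to screen)): x=1836713/33660 (≈54.5666) theta=-2351/33660 (≈-0.0698)
|theta_initial|=0.5000 |theta_final|=2351/33660 (≈0.0698) -> not increased

Answer: no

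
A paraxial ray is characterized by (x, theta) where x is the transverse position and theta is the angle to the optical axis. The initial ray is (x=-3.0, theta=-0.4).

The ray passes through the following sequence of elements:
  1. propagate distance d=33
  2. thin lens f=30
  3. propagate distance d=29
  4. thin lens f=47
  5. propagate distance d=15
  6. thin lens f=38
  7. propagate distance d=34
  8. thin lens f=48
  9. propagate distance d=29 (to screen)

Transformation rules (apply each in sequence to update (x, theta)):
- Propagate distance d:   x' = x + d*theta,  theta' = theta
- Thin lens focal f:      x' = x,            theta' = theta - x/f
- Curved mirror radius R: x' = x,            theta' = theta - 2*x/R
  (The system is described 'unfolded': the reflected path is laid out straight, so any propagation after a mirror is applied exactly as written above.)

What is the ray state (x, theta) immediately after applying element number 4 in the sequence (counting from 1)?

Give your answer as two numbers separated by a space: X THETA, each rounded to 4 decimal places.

Answer: -12.1400 0.3983

Derivation:
Initial: x=-3.0000 theta=-0.4000
After 1 (propagate distance d=33): x=-16.2000 theta=-0.4000
After 2 (thin lens f=30): x=-16.2000 theta=0.1400
After 3 (propagate distance d=29): x=-12.1400 theta=0.1400
After 4 (thin lens f=47): x=-12.1400 theta=468/1175 (≈0.3983)
Rounded to 4 decimal places: x = -12.1400, theta = 0.3983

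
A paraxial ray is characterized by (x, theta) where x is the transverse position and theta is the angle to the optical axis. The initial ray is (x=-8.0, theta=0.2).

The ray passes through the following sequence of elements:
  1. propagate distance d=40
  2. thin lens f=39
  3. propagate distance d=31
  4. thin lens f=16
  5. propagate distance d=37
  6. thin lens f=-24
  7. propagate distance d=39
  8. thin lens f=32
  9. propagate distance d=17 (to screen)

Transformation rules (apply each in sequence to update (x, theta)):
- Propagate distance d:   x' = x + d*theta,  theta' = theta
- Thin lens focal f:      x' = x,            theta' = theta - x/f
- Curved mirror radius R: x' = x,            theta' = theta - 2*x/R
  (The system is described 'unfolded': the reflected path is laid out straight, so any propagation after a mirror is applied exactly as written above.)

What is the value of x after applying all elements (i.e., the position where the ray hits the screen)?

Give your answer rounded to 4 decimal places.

Initial: x=-8.0000 theta=0.2000
After 1 (propagate distance d=40): x=0.0000 theta=0.2000
After 2 (thin lens f=39): x=0.0000 theta=0.2000
After 3 (propagate distance d=31): x=6.2000 theta=0.2000
After 4 (thin lens f=16): x=6.2000 theta=-0.1875
After 5 (propagate distance d=37): x=-0.7375 theta=-0.1875
After 6 (thin lens f=-24): x=-0.7375 theta=-419/1920 (≈-0.2182)
After 7 (propagate distance d=39): x=-5919/640 (≈-9.2484) theta=-419/1920 (≈-0.2182)
After 8 (thin lens f=32): x=-5919/640 (≈-9.2484) theta=4349/61440 (≈0.0708)
After 9 (propagate distance d=17 (to screen)): x=-494291/61440 (≈-8.0451) theta=4349/61440 (≈0.0708)
Rounded to 4 decimal places: x = -8.0451

Answer: -8.0451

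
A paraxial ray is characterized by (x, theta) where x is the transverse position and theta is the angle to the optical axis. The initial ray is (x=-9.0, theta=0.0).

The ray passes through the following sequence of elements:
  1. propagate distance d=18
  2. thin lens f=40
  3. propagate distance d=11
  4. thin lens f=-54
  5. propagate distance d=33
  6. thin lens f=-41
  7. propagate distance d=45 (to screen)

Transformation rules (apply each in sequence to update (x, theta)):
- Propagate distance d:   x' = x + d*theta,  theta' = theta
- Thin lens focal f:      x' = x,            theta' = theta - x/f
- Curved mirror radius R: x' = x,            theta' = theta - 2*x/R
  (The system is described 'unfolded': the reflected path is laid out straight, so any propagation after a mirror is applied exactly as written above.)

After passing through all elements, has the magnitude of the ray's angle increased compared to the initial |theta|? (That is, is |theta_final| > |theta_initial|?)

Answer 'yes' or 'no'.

Answer: yes

Derivation:
Initial: x=-9.0000 theta=0.0000
After 1 (propagate distance d=18): x=-9.0000 theta=0.0000
After 2 (thin lens f=40): x=-9.0000 theta=0.2250
After 3 (propagate distance d=11): x=-6.5250 theta=0.2250
After 4 (thin lens f=-54): x=-6.5250 theta=5/48 (≈0.1042)
After 5 (propagate distance d=33): x=-3.0875 theta=5/48 (≈0.1042)
After 6 (thin lens f=-41): x=-3.0875 theta=71/2460 (≈0.0289)
After 7 (propagate distance d=45 (to screen)): x=-5867/3280 (≈-1.7887) theta=71/2460 (≈0.0289)
|theta_initial|=0.0000 |theta_final|=71/2460 (≈0.0289) -> increased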